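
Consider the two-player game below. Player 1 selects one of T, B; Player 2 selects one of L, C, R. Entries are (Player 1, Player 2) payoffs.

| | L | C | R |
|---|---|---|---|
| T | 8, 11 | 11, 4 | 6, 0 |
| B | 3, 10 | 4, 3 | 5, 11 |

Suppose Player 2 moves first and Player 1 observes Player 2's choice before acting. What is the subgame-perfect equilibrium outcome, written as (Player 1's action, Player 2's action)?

(T, L)

Work backward from Player 1's decision.
- L: Player 1 compares 8, 3 and picks T; Player 2 would get 11.
- C: Player 1 compares 11, 4 and picks T; Player 2 would get 4.
- R: Player 1 compares 6, 5 and picks T; Player 2 would get 0.
Maximizing over 11, 4, 0, Player 2 chooses L. Subgame-perfect outcome: (T, L) with payoffs (8, 11).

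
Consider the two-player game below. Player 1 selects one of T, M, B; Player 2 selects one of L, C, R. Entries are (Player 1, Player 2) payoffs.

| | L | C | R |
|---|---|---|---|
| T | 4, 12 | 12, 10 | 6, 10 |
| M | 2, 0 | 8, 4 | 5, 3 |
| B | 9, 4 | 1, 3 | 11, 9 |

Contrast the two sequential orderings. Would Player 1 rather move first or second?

If Player 1 leads: Player 2's best replies are T→L, M→C, B→R; Player 1's induced payoffs 4, 8, 11; outcome (B, R), payoffs (11, 9).
If Player 2 leads: Player 1's best replies are L→B, C→T, R→B; Player 2's induced payoffs 4, 10, 9; outcome (T, C), payoffs (12, 10).
Player 1 gets 11 moving first and 12 moving second, so Player 1 prefers to move second.

second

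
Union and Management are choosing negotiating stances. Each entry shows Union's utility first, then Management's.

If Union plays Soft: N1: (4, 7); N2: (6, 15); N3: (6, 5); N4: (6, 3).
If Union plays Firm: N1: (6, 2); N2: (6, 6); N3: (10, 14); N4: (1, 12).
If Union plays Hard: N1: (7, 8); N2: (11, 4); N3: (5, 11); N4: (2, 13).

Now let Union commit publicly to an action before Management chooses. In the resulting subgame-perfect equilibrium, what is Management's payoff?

14

Management best-responds to each possible Union move:
- Soft: Management compares 7, 15, 5, 3 and picks N2; Union would get 6.
- Firm: Management compares 2, 6, 14, 12 and picks N3; Union would get 10.
- Hard: Management compares 8, 4, 11, 13 and picks N4; Union would get 2.
Maximizing over 6, 10, 2, Union chooses Firm. Subgame-perfect outcome: (Firm, N3) with payoffs (10, 14).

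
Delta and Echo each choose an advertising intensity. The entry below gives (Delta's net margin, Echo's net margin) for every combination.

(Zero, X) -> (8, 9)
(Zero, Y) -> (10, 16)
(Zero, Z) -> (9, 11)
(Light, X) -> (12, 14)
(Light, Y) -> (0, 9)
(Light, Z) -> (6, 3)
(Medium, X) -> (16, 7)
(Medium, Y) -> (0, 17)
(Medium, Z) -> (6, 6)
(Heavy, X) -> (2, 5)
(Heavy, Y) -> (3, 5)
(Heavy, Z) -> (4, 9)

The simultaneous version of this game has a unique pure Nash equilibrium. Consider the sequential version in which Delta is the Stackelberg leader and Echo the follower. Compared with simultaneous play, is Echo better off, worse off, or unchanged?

worse off

Echo best-responds to each possible Delta move:
- Zero: BR = Y, leader payoff 10.
- Light: BR = X, leader payoff 12.
- Medium: BR = Y, leader payoff 0.
- Heavy: BR = Z, leader payoff 4.
Among 10, 12, 0, 4, the best is 12 at Light. Subgame-perfect outcome: (Light, X) with payoffs (12, 14).
Now find the simultaneous Nash equilibrium.
Delta's best replies: X→Medium; Y→Zero; Z→Zero.
Echo's best replies: Zero→Y; Light→X; Medium→Y; Heavy→Z.
Only (Zero, Y) has each player best-responding; Nash payoffs (10, 16).
Echo earns 14 sequentially versus 16 at the Nash outcome: worse off.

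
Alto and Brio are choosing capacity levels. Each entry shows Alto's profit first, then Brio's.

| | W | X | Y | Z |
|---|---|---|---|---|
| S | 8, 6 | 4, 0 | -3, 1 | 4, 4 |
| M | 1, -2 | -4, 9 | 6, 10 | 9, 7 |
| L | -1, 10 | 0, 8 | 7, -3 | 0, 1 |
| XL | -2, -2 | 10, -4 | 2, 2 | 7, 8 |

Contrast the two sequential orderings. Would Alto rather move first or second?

second

If Alto leads: Brio's best replies are S→W, M→Y, L→W, XL→Z; Alto's induced payoffs 8, 6, -1, 7; outcome (S, W), payoffs (8, 6).
If Brio leads: Alto's best replies are W→S, X→XL, Y→L, Z→M; Brio's induced payoffs 6, -4, -3, 7; outcome (M, Z), payoffs (9, 7).
Alto gets 8 moving first and 9 moving second, so Alto prefers to move second.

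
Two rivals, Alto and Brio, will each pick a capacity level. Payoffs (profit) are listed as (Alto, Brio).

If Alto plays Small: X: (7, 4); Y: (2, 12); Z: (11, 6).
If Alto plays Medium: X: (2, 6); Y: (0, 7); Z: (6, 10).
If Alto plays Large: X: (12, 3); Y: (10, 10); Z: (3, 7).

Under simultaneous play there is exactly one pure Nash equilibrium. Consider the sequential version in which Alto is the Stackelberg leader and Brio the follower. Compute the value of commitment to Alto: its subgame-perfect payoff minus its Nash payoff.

Brio best-responds to each possible Alto move:
- Small: Brio compares 4, 12, 6 and picks Y; Alto would get 2.
- Medium: Brio compares 6, 7, 10 and picks Z; Alto would get 6.
- Large: Brio compares 3, 10, 7 and picks Y; Alto would get 10.
Alto's induced payoffs are 2, 6, 10, so Alto commits to Large. Subgame-perfect outcome: (Large, Y) with payoffs (10, 10).
Now find the simultaneous Nash equilibrium.
Alto's best replies: X→Large; Y→Large; Z→Small.
Brio's best replies: Small→Y; Medium→Z; Large→Y.
The unique mutual best reply is (Large, Y), giving (10, 10).
Alto's commitment gain: 10 − 10 = 0.

0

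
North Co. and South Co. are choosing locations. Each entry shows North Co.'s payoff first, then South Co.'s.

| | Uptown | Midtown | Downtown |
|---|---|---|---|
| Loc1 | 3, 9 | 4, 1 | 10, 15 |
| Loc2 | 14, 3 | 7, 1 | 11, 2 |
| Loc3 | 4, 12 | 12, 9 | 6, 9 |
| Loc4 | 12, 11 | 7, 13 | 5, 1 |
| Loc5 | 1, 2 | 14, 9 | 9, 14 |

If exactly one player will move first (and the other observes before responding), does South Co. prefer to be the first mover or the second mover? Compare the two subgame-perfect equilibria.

If North Co. leads: South Co.'s best replies are Loc1→Downtown, Loc2→Uptown, Loc3→Uptown, Loc4→Midtown, Loc5→Downtown; North Co.'s induced payoffs 10, 14, 4, 7, 9; outcome (Loc2, Uptown), payoffs (14, 3).
If South Co. leads: North Co.'s best replies are Uptown→Loc2, Midtown→Loc5, Downtown→Loc2; South Co.'s induced payoffs 3, 9, 2; outcome (Loc5, Midtown), payoffs (14, 9).
South Co. gets 9 moving first and 3 moving second, so South Co. prefers to move first.

first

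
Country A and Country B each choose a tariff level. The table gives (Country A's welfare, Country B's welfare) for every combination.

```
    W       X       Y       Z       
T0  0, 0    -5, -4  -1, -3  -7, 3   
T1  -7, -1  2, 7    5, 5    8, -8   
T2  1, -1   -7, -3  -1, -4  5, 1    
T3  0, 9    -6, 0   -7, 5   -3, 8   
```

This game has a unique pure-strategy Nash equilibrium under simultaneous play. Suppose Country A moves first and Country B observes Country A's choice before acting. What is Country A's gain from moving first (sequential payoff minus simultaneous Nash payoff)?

3

Backward induction with Country A moving first.
- T0: Country B compares 0, -4, -3, 3 and picks Z; Country A would get -7.
- T1: Country B compares -1, 7, 5, -8 and picks X; Country A would get 2.
- T2: Country B compares -1, -3, -4, 1 and picks Z; Country A would get 5.
- T3: Country B compares 9, 0, 5, 8 and picks W; Country A would get 0.
Country A's induced payoffs are -7, 2, 5, 0, so Country A commits to T2. Subgame-perfect outcome: (T2, Z) with payoffs (5, 1).
For the simultaneous game, intersect best replies.
Country A's best replies: W→T2; X→T1; Y→T1; Z→T1.
Country B's best replies: T0→Z; T1→X; T2→Z; T3→W.
The unique mutual best reply is (T1, X), giving (2, 7).
Country A's commitment gain: 5 − 2 = 3.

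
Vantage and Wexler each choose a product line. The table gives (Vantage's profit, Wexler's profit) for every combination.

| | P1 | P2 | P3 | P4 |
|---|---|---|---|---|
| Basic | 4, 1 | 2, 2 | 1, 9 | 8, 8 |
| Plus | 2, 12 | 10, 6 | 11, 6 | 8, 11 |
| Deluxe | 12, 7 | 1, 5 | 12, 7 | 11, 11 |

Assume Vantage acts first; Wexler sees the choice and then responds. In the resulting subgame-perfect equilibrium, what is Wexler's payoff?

11

Wexler best-responds to each possible Vantage move:
- Basic: BR = P3, leader payoff 1.
- Plus: BR = P1, leader payoff 2.
- Deluxe: BR = P4, leader payoff 11.
Maximizing over 1, 2, 11, Vantage chooses Deluxe. Subgame-perfect outcome: (Deluxe, P4) with payoffs (11, 11).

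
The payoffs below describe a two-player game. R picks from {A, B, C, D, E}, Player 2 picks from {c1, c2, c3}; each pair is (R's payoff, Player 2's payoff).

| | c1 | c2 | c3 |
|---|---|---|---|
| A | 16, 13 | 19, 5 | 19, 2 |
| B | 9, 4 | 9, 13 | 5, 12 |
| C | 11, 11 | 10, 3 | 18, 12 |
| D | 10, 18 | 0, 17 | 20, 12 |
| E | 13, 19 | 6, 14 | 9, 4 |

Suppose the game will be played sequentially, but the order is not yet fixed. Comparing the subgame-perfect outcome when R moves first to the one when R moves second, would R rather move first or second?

If R leads: Player 2's best replies are A→c1, B→c2, C→c3, D→c1, E→c1; R's induced payoffs 16, 9, 18, 10, 13; outcome (C, c3), payoffs (18, 12).
If Player 2 leads: R's best replies are c1→A, c2→A, c3→D; Player 2's induced payoffs 13, 5, 12; outcome (A, c1), payoffs (16, 13).
R gets 18 moving first and 16 moving second, so R prefers to move first.

first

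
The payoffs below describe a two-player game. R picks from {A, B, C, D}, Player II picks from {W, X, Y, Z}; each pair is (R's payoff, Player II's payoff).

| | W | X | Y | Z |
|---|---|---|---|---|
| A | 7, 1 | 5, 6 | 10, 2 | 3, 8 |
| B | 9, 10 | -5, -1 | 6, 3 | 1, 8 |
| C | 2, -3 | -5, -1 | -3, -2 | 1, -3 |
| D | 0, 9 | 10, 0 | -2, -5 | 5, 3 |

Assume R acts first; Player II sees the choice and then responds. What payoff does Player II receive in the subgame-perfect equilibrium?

10

Solve by backward induction (R leads).
- A → Player II plays Z (best of 1, 6, 2, 8); R gets 3.
- B → Player II plays W (best of 10, -1, 3, 8); R gets 9.
- C → Player II plays X (best of -3, -1, -2, -3); R gets -5.
- D → Player II plays W (best of 9, 0, -5, 3); R gets 0.
Among 3, 9, -5, 0, the best is 9 at B. Subgame-perfect outcome: (B, W) with payoffs (9, 10).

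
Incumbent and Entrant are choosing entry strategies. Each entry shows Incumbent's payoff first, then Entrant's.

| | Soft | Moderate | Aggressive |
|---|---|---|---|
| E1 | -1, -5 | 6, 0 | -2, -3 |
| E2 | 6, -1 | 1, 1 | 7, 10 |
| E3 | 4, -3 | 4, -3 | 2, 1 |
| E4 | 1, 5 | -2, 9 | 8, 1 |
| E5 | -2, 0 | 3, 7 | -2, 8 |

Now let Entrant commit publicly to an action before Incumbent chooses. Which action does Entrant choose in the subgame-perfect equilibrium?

Aggressive

Work backward from Incumbent's decision.
- Soft: Incumbent compares -1, 6, 4, 1, -2 and picks E2; Entrant would get -1.
- Moderate: Incumbent compares 6, 1, 4, -2, 3 and picks E1; Entrant would get 0.
- Aggressive: Incumbent compares -2, 7, 2, 8, -2 and picks E4; Entrant would get 1.
Entrant's induced payoffs are -1, 0, 1, so Entrant commits to Aggressive. Subgame-perfect outcome: (E4, Aggressive) with payoffs (8, 1).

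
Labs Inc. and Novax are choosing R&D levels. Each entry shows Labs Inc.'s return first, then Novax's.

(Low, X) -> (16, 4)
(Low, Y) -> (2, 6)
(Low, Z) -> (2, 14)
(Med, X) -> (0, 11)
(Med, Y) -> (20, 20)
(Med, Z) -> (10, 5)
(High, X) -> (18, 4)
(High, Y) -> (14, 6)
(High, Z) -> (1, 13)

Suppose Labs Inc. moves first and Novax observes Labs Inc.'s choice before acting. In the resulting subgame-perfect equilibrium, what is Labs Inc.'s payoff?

Work backward from Novax's decision.
- Low → Novax plays Z (best of 4, 6, 14); Labs Inc. gets 2.
- Med → Novax plays Y (best of 11, 20, 5); Labs Inc. gets 20.
- High → Novax plays Z (best of 4, 6, 13); Labs Inc. gets 1.
Labs Inc.'s induced payoffs are 2, 20, 1, so Labs Inc. commits to Med. Subgame-perfect outcome: (Med, Y) with payoffs (20, 20).

20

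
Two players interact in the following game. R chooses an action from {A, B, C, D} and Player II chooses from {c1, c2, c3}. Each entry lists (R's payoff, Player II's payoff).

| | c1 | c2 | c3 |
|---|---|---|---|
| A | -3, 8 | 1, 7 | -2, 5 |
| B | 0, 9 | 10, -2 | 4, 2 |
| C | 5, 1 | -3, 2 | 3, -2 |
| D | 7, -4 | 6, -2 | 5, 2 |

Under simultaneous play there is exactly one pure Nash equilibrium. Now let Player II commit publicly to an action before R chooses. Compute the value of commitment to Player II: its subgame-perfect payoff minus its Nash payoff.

0

Work backward from R's decision.
- c1: R compares -3, 0, 5, 7 and picks D; Player II would get -4.
- c2: R compares 1, 10, -3, 6 and picks B; Player II would get -2.
- c3: R compares -2, 4, 3, 5 and picks D; Player II would get 2.
Maximizing over -4, -2, 2, Player II chooses c3. Subgame-perfect outcome: (D, c3) with payoffs (5, 2).
For the simultaneous game, intersect best replies.
R's best replies: c1→D; c2→B; c3→D.
Player II's best replies: A→c1; B→c1; C→c2; D→c3.
The unique mutual best reply is (D, c3), giving (5, 2).
Player II's commitment gain: 2 − 2 = 0.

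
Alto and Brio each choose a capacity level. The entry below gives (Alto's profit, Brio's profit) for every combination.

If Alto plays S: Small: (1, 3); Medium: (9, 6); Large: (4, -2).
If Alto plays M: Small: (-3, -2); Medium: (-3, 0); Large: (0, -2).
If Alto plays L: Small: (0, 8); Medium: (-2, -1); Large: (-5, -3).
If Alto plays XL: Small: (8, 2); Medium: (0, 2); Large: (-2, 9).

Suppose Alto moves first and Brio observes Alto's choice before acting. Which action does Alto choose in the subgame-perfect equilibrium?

Backward induction with Alto moving first.
- S: Brio compares 3, 6, -2 and picks Medium; Alto would get 9.
- M: Brio compares -2, 0, -2 and picks Medium; Alto would get -3.
- L: Brio compares 8, -1, -3 and picks Small; Alto would get 0.
- XL: Brio compares 2, 2, 9 and picks Large; Alto would get -2.
Among 9, -3, 0, -2, the best is 9 at S. Subgame-perfect outcome: (S, Medium) with payoffs (9, 6).

S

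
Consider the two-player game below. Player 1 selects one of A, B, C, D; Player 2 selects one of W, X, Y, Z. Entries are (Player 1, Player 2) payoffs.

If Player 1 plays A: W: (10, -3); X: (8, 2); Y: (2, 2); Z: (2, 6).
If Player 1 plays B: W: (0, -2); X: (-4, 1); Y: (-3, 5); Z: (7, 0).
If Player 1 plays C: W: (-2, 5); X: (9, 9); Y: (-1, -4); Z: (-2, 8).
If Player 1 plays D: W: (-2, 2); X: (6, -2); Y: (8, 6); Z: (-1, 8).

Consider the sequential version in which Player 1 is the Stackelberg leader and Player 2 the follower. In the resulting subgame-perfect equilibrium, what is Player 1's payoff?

9

Player 2 best-responds to each possible Player 1 move:
- A → Player 2 plays Z (best of -3, 2, 2, 6); Player 1 gets 2.
- B → Player 2 plays Y (best of -2, 1, 5, 0); Player 1 gets -3.
- C → Player 2 plays X (best of 5, 9, -4, 8); Player 1 gets 9.
- D → Player 2 plays Z (best of 2, -2, 6, 8); Player 1 gets -1.
Player 1's induced payoffs are 2, -3, 9, -1, so Player 1 commits to C. Subgame-perfect outcome: (C, X) with payoffs (9, 9).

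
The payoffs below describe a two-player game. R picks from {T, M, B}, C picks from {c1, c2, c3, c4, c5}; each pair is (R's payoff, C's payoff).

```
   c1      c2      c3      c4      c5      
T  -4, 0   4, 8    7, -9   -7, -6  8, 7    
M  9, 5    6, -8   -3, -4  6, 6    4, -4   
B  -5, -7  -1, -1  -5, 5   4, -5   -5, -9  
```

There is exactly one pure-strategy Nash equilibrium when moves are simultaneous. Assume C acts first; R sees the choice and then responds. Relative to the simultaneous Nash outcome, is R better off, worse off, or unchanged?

better off

Work backward from R's decision.
- c1: BR = M, leader payoff 5.
- c2: BR = M, leader payoff -8.
- c3: BR = T, leader payoff -9.
- c4: BR = M, leader payoff 6.
- c5: BR = T, leader payoff 7.
C's induced payoffs are 5, -8, -9, 6, 7, so C commits to c5. Subgame-perfect outcome: (T, c5) with payoffs (8, 7).
Now find the simultaneous Nash equilibrium.
R's best replies: c1→M; c2→M; c3→T; c4→M; c5→T.
C's best replies: T→c2; M→c4; B→c3.
Only (M, c4) has each player best-responding; Nash payoffs (6, 6).
R earns 8 sequentially versus 6 at the Nash outcome: better off.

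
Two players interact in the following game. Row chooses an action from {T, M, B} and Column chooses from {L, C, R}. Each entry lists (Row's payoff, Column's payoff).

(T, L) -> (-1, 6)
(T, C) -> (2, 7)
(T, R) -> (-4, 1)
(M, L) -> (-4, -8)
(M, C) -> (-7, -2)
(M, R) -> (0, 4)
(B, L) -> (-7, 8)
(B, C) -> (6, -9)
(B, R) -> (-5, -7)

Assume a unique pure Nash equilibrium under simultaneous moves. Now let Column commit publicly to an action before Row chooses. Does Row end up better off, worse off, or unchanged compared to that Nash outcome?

Work backward from Row's decision.
- L → Row plays T (best of -1, -4, -7); Column gets 6.
- C → Row plays B (best of 2, -7, 6); Column gets -9.
- R → Row plays M (best of -4, 0, -5); Column gets 4.
Among 6, -9, 4, the best is 6 at L. Subgame-perfect outcome: (T, L) with payoffs (-1, 6).
Now find the simultaneous Nash equilibrium.
Row's best replies: L→T; C→B; R→M.
Column's best replies: T→C; M→R; B→L.
The unique mutual best reply is (M, R), giving (0, 4).
Row earns -1 sequentially versus 0 at the Nash outcome: worse off.

worse off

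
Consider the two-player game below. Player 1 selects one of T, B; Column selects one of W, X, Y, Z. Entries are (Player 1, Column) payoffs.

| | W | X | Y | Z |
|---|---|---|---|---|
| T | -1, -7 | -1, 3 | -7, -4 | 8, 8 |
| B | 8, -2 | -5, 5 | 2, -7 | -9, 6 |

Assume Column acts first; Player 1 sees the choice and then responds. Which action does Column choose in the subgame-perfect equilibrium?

Solve by backward induction (Column leads).
- W: Player 1 compares -1, 8 and picks B; Column would get -2.
- X: Player 1 compares -1, -5 and picks T; Column would get 3.
- Y: Player 1 compares -7, 2 and picks B; Column would get -7.
- Z: Player 1 compares 8, -9 and picks T; Column would get 8.
Column's induced payoffs are -2, 3, -7, 8, so Column commits to Z. Subgame-perfect outcome: (T, Z) with payoffs (8, 8).

Z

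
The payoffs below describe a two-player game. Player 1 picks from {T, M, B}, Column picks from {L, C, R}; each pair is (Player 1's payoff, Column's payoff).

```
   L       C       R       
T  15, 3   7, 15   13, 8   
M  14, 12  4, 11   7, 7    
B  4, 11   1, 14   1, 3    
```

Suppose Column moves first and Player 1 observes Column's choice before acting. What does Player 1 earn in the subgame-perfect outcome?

Solve by backward induction (Column leads).
- L: BR = T, leader payoff 3.
- C: BR = T, leader payoff 15.
- R: BR = T, leader payoff 8.
Maximizing over 3, 15, 8, Column chooses C. Subgame-perfect outcome: (T, C) with payoffs (7, 15).

7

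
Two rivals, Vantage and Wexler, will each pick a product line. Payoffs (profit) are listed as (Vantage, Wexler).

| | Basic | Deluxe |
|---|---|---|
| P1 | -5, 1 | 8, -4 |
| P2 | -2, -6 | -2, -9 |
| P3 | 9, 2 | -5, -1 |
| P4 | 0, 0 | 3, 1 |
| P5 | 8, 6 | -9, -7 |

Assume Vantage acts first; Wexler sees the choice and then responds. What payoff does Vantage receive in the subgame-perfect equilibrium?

9

Work backward from Wexler's decision.
- P1: BR = Basic, leader payoff -5.
- P2: BR = Basic, leader payoff -2.
- P3: BR = Basic, leader payoff 9.
- P4: BR = Deluxe, leader payoff 3.
- P5: BR = Basic, leader payoff 8.
Vantage's induced payoffs are -5, -2, 9, 3, 8, so Vantage commits to P3. Subgame-perfect outcome: (P3, Basic) with payoffs (9, 2).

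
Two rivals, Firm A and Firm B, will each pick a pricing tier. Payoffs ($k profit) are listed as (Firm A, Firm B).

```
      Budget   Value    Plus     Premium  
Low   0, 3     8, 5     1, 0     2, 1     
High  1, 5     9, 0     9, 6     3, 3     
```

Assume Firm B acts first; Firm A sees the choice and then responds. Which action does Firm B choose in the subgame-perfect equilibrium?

Plus

Solve by backward induction (Firm B leads).
- Budget → Firm A plays High (best of 0, 1); Firm B gets 5.
- Value → Firm A plays High (best of 8, 9); Firm B gets 0.
- Plus → Firm A plays High (best of 1, 9); Firm B gets 6.
- Premium → Firm A plays High (best of 2, 3); Firm B gets 3.
Maximizing over 5, 0, 6, 3, Firm B chooses Plus. Subgame-perfect outcome: (High, Plus) with payoffs (9, 6).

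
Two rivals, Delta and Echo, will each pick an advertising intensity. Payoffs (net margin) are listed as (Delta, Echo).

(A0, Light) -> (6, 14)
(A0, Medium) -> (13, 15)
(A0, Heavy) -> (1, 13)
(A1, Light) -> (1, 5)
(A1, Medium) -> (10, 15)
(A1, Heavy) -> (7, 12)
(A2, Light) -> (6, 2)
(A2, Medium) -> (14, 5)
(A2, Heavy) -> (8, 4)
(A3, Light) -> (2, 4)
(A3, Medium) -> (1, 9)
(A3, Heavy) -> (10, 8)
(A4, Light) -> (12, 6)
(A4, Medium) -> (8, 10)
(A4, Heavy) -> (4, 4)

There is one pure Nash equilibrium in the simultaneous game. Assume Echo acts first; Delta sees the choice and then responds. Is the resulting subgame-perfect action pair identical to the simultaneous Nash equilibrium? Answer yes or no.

Solve by backward induction (Echo leads).
- Light: Delta compares 6, 1, 6, 2, 12 and picks A4; Echo would get 6.
- Medium: Delta compares 13, 10, 14, 1, 8 and picks A2; Echo would get 5.
- Heavy: Delta compares 1, 7, 8, 10, 4 and picks A3; Echo would get 8.
Echo's induced payoffs are 6, 5, 8, so Echo commits to Heavy. Subgame-perfect outcome: (A3, Heavy) with payoffs (10, 8).
Under simultaneous play:
Delta's best replies: Light→A4; Medium→A2; Heavy→A3.
Echo's best replies: A0→Medium; A1→Medium; A2→Medium; A3→Medium; A4→Medium.
Only (A2, Medium) has each player best-responding; Nash payoffs (14, 5).
Sequential outcome (A3, Heavy) differs from the Nash profile (A2, Medium).

no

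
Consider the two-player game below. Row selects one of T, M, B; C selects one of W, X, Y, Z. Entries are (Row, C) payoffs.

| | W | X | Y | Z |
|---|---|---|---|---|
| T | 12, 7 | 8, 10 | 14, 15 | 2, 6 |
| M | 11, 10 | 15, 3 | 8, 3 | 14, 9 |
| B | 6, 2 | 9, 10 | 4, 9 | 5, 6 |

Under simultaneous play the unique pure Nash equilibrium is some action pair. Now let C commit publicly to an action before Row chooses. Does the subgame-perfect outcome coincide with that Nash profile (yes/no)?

yes

Backward induction with C moving first.
- W: BR = T, leader payoff 7.
- X: BR = M, leader payoff 3.
- Y: BR = T, leader payoff 15.
- Z: BR = M, leader payoff 9.
Among 7, 3, 15, 9, the best is 15 at Y. Subgame-perfect outcome: (T, Y) with payoffs (14, 15).
Under simultaneous play:
Row's best replies: W→T; X→M; Y→T; Z→M.
C's best replies: T→Y; M→W; B→X.
Only (T, Y) has each player best-responding; Nash payoffs (14, 15).
Sequential outcome (T, Y) coincides with the Nash profile (T, Y).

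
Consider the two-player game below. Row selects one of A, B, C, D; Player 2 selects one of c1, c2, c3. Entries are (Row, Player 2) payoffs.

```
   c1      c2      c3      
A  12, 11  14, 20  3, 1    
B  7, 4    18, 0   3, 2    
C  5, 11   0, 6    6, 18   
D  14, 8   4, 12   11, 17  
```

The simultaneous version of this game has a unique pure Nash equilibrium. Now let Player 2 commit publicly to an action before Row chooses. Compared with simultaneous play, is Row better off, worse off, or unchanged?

unchanged

Work backward from Row's decision.
- c1: Row compares 12, 7, 5, 14 and picks D; Player 2 would get 8.
- c2: Row compares 14, 18, 0, 4 and picks B; Player 2 would get 0.
- c3: Row compares 3, 3, 6, 11 and picks D; Player 2 would get 17.
Among 8, 0, 17, the best is 17 at c3. Subgame-perfect outcome: (D, c3) with payoffs (11, 17).
For the simultaneous game, intersect best replies.
Row's best replies: c1→D; c2→B; c3→D.
Player 2's best replies: A→c2; B→c1; C→c3; D→c3.
The unique mutual best reply is (D, c3), giving (11, 17).
Row earns 11 sequentially versus 11 at the Nash outcome: unchanged.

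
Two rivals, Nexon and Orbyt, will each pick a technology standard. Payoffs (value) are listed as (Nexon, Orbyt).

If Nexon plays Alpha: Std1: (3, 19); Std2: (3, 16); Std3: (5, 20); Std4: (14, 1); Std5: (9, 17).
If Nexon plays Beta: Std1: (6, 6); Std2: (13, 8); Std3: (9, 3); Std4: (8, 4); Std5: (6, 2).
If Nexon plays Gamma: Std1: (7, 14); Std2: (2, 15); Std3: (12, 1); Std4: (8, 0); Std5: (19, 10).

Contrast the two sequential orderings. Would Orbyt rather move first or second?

If Nexon leads: Orbyt's best replies are Alpha→Std3, Beta→Std2, Gamma→Std2; Nexon's induced payoffs 5, 13, 2; outcome (Beta, Std2), payoffs (13, 8).
If Orbyt leads: Nexon's best replies are Std1→Gamma, Std2→Beta, Std3→Gamma, Std4→Alpha, Std5→Gamma; Orbyt's induced payoffs 14, 8, 1, 1, 10; outcome (Gamma, Std1), payoffs (7, 14).
Orbyt gets 14 moving first and 8 moving second, so Orbyt prefers to move first.

first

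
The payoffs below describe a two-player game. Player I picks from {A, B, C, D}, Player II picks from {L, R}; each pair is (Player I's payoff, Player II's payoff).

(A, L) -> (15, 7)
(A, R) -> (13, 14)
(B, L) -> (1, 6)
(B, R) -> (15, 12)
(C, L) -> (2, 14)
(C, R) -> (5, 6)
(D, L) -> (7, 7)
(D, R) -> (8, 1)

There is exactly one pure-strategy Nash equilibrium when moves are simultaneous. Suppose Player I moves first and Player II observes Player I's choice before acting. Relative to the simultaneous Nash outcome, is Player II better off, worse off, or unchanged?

unchanged

Solve by backward induction (Player I leads).
- A: BR = R, leader payoff 13.
- B: BR = R, leader payoff 15.
- C: BR = L, leader payoff 2.
- D: BR = L, leader payoff 7.
Among 13, 15, 2, 7, the best is 15 at B. Subgame-perfect outcome: (B, R) with payoffs (15, 12).
Under simultaneous play:
Player I's best replies: L→A; R→B.
Player II's best replies: A→R; B→R; C→L; D→L.
The unique mutual best reply is (B, R), giving (15, 12).
Player II earns 12 sequentially versus 12 at the Nash outcome: unchanged.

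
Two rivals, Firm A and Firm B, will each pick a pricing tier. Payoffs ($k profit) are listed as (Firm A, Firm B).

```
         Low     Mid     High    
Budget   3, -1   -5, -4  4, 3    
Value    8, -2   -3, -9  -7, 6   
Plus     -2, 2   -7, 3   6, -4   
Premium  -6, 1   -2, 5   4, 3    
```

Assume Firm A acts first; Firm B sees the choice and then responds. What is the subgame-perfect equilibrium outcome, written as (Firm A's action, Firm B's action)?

Backward induction with Firm A moving first.
- Budget: Firm B compares -1, -4, 3 and picks High; Firm A would get 4.
- Value: Firm B compares -2, -9, 6 and picks High; Firm A would get -7.
- Plus: Firm B compares 2, 3, -4 and picks Mid; Firm A would get -7.
- Premium: Firm B compares 1, 5, 3 and picks Mid; Firm A would get -2.
Among 4, -7, -7, -2, the best is 4 at Budget. Subgame-perfect outcome: (Budget, High) with payoffs (4, 3).

(Budget, High)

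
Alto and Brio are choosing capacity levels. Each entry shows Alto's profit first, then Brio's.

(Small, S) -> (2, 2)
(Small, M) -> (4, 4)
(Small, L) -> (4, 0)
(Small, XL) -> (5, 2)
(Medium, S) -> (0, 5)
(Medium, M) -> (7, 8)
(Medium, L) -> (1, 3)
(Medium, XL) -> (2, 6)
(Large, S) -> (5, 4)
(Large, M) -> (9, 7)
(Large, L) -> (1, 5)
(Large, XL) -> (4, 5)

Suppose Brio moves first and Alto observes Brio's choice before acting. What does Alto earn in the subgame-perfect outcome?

Solve by backward induction (Brio leads).
- S → Alto plays Large (best of 2, 0, 5); Brio gets 4.
- M → Alto plays Large (best of 4, 7, 9); Brio gets 7.
- L → Alto plays Small (best of 4, 1, 1); Brio gets 0.
- XL → Alto plays Small (best of 5, 2, 4); Brio gets 2.
Among 4, 7, 0, 2, the best is 7 at M. Subgame-perfect outcome: (Large, M) with payoffs (9, 7).

9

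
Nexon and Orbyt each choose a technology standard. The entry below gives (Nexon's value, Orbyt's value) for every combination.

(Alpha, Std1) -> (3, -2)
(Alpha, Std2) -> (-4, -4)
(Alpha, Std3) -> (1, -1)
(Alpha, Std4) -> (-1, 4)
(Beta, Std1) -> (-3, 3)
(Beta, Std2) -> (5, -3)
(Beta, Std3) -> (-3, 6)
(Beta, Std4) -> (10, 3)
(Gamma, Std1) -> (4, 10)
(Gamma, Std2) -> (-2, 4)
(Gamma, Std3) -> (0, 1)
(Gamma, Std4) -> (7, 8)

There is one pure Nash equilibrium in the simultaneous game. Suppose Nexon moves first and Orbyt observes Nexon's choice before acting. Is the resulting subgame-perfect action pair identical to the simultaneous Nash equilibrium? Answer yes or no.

Orbyt best-responds to each possible Nexon move:
- Alpha: BR = Std4, leader payoff -1.
- Beta: BR = Std3, leader payoff -3.
- Gamma: BR = Std1, leader payoff 4.
Among -1, -3, 4, the best is 4 at Gamma. Subgame-perfect outcome: (Gamma, Std1) with payoffs (4, 10).
Now find the simultaneous Nash equilibrium.
Nexon's best replies: Std1→Gamma; Std2→Beta; Std3→Alpha; Std4→Beta.
Orbyt's best replies: Alpha→Std4; Beta→Std3; Gamma→Std1.
Only (Gamma, Std1) has each player best-responding; Nash payoffs (4, 10).
Sequential outcome (Gamma, Std1) coincides with the Nash profile (Gamma, Std1).

yes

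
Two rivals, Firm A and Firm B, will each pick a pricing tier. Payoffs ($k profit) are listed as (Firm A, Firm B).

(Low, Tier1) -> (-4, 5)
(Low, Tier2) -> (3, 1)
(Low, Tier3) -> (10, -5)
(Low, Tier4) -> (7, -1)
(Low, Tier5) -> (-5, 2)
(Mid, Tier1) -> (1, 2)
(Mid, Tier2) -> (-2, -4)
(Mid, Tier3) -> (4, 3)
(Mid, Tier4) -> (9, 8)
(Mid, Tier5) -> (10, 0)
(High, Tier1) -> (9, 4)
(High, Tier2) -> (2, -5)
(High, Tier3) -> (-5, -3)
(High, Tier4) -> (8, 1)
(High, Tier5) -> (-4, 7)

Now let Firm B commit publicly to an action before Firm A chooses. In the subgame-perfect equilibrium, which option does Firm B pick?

Solve by backward induction (Firm B leads).
- Tier1: Firm A compares -4, 1, 9 and picks High; Firm B would get 4.
- Tier2: Firm A compares 3, -2, 2 and picks Low; Firm B would get 1.
- Tier3: Firm A compares 10, 4, -5 and picks Low; Firm B would get -5.
- Tier4: Firm A compares 7, 9, 8 and picks Mid; Firm B would get 8.
- Tier5: Firm A compares -5, 10, -4 and picks Mid; Firm B would get 0.
Firm B's induced payoffs are 4, 1, -5, 8, 0, so Firm B commits to Tier4. Subgame-perfect outcome: (Mid, Tier4) with payoffs (9, 8).

Tier4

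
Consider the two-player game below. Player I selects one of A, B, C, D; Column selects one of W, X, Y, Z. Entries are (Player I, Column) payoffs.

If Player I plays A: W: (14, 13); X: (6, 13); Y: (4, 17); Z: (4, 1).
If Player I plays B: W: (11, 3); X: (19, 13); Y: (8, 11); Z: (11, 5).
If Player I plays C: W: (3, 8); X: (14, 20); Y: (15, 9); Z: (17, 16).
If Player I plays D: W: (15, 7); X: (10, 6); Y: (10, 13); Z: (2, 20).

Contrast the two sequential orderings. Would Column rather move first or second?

first

If Player I leads: Column's best replies are A→Y, B→X, C→X, D→Z; Player I's induced payoffs 4, 19, 14, 2; outcome (B, X), payoffs (19, 13).
If Column leads: Player I's best replies are W→D, X→B, Y→C, Z→C; Column's induced payoffs 7, 13, 9, 16; outcome (C, Z), payoffs (17, 16).
Column gets 16 moving first and 13 moving second, so Column prefers to move first.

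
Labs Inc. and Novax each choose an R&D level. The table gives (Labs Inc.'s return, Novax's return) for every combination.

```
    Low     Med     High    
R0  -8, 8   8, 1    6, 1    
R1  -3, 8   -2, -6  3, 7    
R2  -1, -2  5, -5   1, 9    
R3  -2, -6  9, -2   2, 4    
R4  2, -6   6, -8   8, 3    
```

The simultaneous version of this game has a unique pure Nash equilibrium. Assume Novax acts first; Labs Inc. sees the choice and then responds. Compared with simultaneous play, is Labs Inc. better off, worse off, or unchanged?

unchanged

Work backward from Labs Inc.'s decision.
- Low: BR = R4, leader payoff -6.
- Med: BR = R3, leader payoff -2.
- High: BR = R4, leader payoff 3.
Among -6, -2, 3, the best is 3 at High. Subgame-perfect outcome: (R4, High) with payoffs (8, 3).
Now find the simultaneous Nash equilibrium.
Labs Inc.'s best replies: Low→R4; Med→R3; High→R4.
Novax's best replies: R0→Low; R1→Low; R2→High; R3→High; R4→High.
The unique mutual best reply is (R4, High), giving (8, 3).
Labs Inc. earns 8 sequentially versus 8 at the Nash outcome: unchanged.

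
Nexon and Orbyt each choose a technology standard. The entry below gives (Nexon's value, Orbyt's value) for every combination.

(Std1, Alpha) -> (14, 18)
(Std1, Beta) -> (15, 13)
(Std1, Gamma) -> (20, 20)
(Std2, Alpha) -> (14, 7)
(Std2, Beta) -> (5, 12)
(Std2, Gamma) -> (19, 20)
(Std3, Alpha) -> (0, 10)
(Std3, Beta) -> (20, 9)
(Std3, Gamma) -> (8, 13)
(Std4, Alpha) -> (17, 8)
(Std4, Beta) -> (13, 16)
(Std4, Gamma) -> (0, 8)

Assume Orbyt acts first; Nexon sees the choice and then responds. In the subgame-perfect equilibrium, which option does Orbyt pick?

Gamma

Backward induction with Orbyt moving first.
- Alpha: BR = Std4, leader payoff 8.
- Beta: BR = Std3, leader payoff 9.
- Gamma: BR = Std1, leader payoff 20.
Orbyt's induced payoffs are 8, 9, 20, so Orbyt commits to Gamma. Subgame-perfect outcome: (Std1, Gamma) with payoffs (20, 20).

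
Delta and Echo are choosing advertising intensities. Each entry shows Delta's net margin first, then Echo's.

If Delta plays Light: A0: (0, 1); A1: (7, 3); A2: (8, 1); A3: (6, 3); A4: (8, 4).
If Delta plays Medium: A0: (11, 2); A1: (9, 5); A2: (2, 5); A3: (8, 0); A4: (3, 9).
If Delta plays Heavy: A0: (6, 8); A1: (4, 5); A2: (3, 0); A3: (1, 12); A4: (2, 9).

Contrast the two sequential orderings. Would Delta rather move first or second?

If Delta leads: Echo's best replies are Light→A4, Medium→A4, Heavy→A3; Delta's induced payoffs 8, 3, 1; outcome (Light, A4), payoffs (8, 4).
If Echo leads: Delta's best replies are A0→Medium, A1→Medium, A2→Light, A3→Medium, A4→Light; Echo's induced payoffs 2, 5, 1, 0, 4; outcome (Medium, A1), payoffs (9, 5).
Delta gets 8 moving first and 9 moving second, so Delta prefers to move second.

second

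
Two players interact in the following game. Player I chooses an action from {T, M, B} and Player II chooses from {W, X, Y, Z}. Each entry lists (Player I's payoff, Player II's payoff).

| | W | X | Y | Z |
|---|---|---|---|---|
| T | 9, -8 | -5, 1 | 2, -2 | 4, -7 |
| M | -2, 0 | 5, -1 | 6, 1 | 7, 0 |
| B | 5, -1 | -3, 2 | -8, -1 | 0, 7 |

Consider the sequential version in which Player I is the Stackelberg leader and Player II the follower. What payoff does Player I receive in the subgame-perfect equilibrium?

Backward induction with Player I moving first.
- T: BR = X, leader payoff -5.
- M: BR = Y, leader payoff 6.
- B: BR = Z, leader payoff 0.
Player I's induced payoffs are -5, 6, 0, so Player I commits to M. Subgame-perfect outcome: (M, Y) with payoffs (6, 1).

6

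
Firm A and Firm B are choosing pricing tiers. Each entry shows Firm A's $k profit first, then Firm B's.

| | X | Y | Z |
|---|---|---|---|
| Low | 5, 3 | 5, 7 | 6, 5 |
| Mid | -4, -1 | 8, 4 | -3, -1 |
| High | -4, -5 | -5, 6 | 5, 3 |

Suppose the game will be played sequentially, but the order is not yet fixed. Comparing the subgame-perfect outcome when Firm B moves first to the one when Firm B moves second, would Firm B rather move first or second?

If Firm A leads: Firm B's best replies are Low→Y, Mid→Y, High→Y; Firm A's induced payoffs 5, 8, -5; outcome (Mid, Y), payoffs (8, 4).
If Firm B leads: Firm A's best replies are X→Low, Y→Mid, Z→Low; Firm B's induced payoffs 3, 4, 5; outcome (Low, Z), payoffs (6, 5).
Firm B gets 5 moving first and 4 moving second, so Firm B prefers to move first.

first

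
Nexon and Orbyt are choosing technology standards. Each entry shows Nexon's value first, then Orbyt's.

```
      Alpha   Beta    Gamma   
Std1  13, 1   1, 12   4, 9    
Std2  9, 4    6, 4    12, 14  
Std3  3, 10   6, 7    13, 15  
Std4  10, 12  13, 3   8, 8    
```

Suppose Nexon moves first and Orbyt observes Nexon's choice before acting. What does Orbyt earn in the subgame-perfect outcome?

15

Work backward from Orbyt's decision.
- Std1: BR = Beta, leader payoff 1.
- Std2: BR = Gamma, leader payoff 12.
- Std3: BR = Gamma, leader payoff 13.
- Std4: BR = Alpha, leader payoff 10.
Maximizing over 1, 12, 13, 10, Nexon chooses Std3. Subgame-perfect outcome: (Std3, Gamma) with payoffs (13, 15).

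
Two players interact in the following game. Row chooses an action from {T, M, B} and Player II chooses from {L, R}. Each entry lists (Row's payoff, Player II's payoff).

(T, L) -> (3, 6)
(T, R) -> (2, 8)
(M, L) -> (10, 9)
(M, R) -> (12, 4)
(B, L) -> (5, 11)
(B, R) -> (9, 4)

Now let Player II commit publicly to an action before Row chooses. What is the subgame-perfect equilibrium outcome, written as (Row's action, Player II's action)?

Backward induction with Player II moving first.
- L → Row plays M (best of 3, 10, 5); Player II gets 9.
- R → Row plays M (best of 2, 12, 9); Player II gets 4.
Maximizing over 9, 4, Player II chooses L. Subgame-perfect outcome: (M, L) with payoffs (10, 9).

(M, L)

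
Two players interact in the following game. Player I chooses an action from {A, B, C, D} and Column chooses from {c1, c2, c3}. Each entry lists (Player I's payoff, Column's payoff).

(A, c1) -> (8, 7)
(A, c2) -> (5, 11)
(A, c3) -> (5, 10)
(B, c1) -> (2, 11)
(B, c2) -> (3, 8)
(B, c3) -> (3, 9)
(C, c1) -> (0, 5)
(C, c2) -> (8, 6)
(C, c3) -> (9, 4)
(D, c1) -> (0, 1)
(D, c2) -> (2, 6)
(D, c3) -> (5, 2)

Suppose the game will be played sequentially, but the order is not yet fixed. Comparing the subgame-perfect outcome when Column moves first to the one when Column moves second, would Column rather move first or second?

If Player I leads: Column's best replies are A→c2, B→c1, C→c2, D→c2; Player I's induced payoffs 5, 2, 8, 2; outcome (C, c2), payoffs (8, 6).
If Column leads: Player I's best replies are c1→A, c2→C, c3→C; Column's induced payoffs 7, 6, 4; outcome (A, c1), payoffs (8, 7).
Column gets 7 moving first and 6 moving second, so Column prefers to move first.

first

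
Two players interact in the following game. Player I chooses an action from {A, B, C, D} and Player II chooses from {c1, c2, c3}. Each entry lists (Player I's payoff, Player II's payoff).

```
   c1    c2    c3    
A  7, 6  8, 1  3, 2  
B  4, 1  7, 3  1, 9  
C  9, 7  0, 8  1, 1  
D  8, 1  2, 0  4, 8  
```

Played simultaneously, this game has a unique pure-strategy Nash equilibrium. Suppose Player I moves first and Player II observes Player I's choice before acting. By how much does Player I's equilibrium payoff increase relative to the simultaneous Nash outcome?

3

Player II best-responds to each possible Player I move:
- A: BR = c1, leader payoff 7.
- B: BR = c3, leader payoff 1.
- C: BR = c2, leader payoff 0.
- D: BR = c3, leader payoff 4.
Maximizing over 7, 1, 0, 4, Player I chooses A. Subgame-perfect outcome: (A, c1) with payoffs (7, 6).
Now find the simultaneous Nash equilibrium.
Player I's best replies: c1→C; c2→A; c3→D.
Player II's best replies: A→c1; B→c3; C→c2; D→c3.
The unique mutual best reply is (D, c3), giving (4, 8).
Player I's commitment gain: 7 − 4 = 3.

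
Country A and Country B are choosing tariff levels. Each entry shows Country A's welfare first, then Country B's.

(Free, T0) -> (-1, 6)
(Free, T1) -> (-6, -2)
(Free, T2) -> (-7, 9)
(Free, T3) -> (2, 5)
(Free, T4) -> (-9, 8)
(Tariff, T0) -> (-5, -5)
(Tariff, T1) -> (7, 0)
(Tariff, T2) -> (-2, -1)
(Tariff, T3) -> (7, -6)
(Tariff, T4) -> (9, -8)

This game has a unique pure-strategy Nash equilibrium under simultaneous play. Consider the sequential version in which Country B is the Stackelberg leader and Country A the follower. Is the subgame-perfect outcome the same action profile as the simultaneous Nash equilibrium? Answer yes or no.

no

Solve by backward induction (Country B leads).
- T0: BR = Free, leader payoff 6.
- T1: BR = Tariff, leader payoff 0.
- T2: BR = Tariff, leader payoff -1.
- T3: BR = Tariff, leader payoff -6.
- T4: BR = Tariff, leader payoff -8.
Country B's induced payoffs are 6, 0, -1, -6, -8, so Country B commits to T0. Subgame-perfect outcome: (Free, T0) with payoffs (-1, 6).
For the simultaneous game, intersect best replies.
Country A's best replies: T0→Free; T1→Tariff; T2→Tariff; T3→Tariff; T4→Tariff.
Country B's best replies: Free→T2; Tariff→T1.
The unique mutual best reply is (Tariff, T1), giving (7, 0).
Sequential outcome (Free, T0) differs from the Nash profile (Tariff, T1).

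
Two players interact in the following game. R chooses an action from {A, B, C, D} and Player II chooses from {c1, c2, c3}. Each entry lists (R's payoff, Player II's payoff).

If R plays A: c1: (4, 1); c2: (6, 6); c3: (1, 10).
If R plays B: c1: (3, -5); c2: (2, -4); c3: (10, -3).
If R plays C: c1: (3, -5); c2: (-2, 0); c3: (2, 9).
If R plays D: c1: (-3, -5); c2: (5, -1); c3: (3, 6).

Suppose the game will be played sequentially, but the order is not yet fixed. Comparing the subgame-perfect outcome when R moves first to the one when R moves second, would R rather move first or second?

first

If R leads: Player II's best replies are A→c3, B→c3, C→c3, D→c3; R's induced payoffs 1, 10, 2, 3; outcome (B, c3), payoffs (10, -3).
If Player II leads: R's best replies are c1→A, c2→A, c3→B; Player II's induced payoffs 1, 6, -3; outcome (A, c2), payoffs (6, 6).
R gets 10 moving first and 6 moving second, so R prefers to move first.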